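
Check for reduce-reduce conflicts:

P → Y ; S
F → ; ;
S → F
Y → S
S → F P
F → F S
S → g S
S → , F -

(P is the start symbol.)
Yes — I12: [F → F S .] vs [Y → S .]

Augment with P' → P and build the canonical LR(0) collection (I0 = CLOSURE({[P' → . P]}), then GOTO on every symbol after a dot until no new states appear). It has 17 states:
  I0: { [F → . ; ;], [F → . F S], [P → . Y ; S], [P' → . P], [S → . , F -], [S → . F P], [S → . F], [S → . g S], [Y → . S] }  — shift
  I1: { [F → . ; ;], [F → . F S], [S → , . F -] }  — shift
  I2: { [F → ; . ;] }  — shift
  I3: { [F → . ; ;], [F → . F S], [F → F . S], [P → . Y ; S], [S → . , F -], [S → . F P], [S → . F], [S → . g S], [S → F . P], [S → F .], [Y → . S] }  — shift, reduce
  I4: { [P' → P .] }  — accept
  I5: { [Y → S .] }  — reduce
  I6: { [P → Y . ; S] }  — shift
  I7: { [F → . ; ;], [F → . F S], [S → . , F -], [S → . F P], [S → . F], [S → . g S], [S → g . S] }  — shift
  I8: { [S → g S .] }  — reduce
  I9: { [F → . ; ;], [F → . F S], [P → Y ; . S], [S → . , F -], [S → . F P], [S → . F], [S → . g S] }  — shift
  I10: { [P → Y ; S .] }  — reduce
  I11: { [S → F P .] }  — reduce
  I12: { [F → F S .], [Y → S .] }  — 2 reduces
  I13: { [F → ; ; .] }  — reduce
  I14: { [F → . ; ;], [F → . F S], [F → F . S], [S → , F . -], [S → . , F -], [S → . F P], [S → . F], [S → . g S] }  — shift
  I15: { [S → , F - .] }  — reduce
  I16: { [F → F S .] }  — reduce

I12 contains complete items [F → F S .], [Y → S .] — reduce-reduce conflict.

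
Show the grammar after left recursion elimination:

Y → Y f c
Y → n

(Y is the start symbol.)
Y is directly left-recursive. The standard transformation for
  A → A α₁ | ... | A α_m | β₁ | ... | β_n
is
  A  → β₁ A' | ... | β_n A'
  A' → α₁ A' | ... | α_m A' | ε

Y → n becomes Y → n Y'
Y → Y f c becomes Y' → f c Y'
Add Y' → ε

Resulting grammar:
Y → n Y'
Y' → f c Y'
Y' → ε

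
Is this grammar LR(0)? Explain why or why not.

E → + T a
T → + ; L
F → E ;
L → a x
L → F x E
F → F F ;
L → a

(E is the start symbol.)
A grammar is LR(0) if no state in the canonical LR(0) collection has:
  - both a shift item (dot before a terminal) and a complete item (shift-reduce conflict), or
  - two or more complete items (reduce-reduce conflict; the accept item [E' → E .] counts as a complete item here).

Augment with E' → E and build the canonical LR(0) collection (I0 = CLOSURE({[E' → . E]}), then GOTO on every symbol after a dot until no new states appear). It has 17 states:
  I0: { [E → . + T a], [E' → . E] }  — shift
  I1: { [E → + . T a], [T → . + ; L] }  — shift
  I2: { [E' → E .] }  — accept
  I3: { [T → + . ; L] }  — shift
  I4: { [E → + T . a] }  — shift
  I5: { [E → + T a .] }  — reduce
  I6: { [E → . + T a], [F → . E ;], [F → . F F ;], [L → . F x E], [L → . a x], [L → . a], [T → + ; . L] }  — shift
  I7: { [F → E . ;] }  — shift
  I8: { [E → . + T a], [F → . E ;], [F → . F F ;], [F → F . F ;], [L → F . x E] }  — shift
  I9: { [T → + ; L .] }  — reduce
  I10: { [L → a . x], [L → a .] }  — shift, reduce
  I11: { [L → a x .] }  — reduce
  I12: { [E → . + T a], [F → . E ;], [F → . F F ;], [F → F . F ;], [F → F F . ;] }  — shift
  I13: { [E → . + T a], [L → F x . E] }  — shift
  I14: { [L → F x E .] }  — reduce
  I15: { [F → F F ; .] }  — reduce
  I16: { [F → E ; .] }  — reduce

Conflict in state I10:
  Shift-reduce conflict between [L → a .] and [L → a . x]
So the grammar is NOT LR(0).

Answer: No. Shift-reduce conflict between [L → a .] and [L → a . x]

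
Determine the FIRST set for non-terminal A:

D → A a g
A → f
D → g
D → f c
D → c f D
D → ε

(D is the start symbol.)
{ 'f' }

To compute FIRST(A), examine every production with A on the left-hand side, reading each right-hand side left to right until a non-nullable symbol is reached.

From A → f:
  - f is a terminal: add 'f' and stop

Collecting: FIRST(A) = { 'f' }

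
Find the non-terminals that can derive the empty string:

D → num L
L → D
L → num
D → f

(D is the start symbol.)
A non-terminal is nullable if it can derive ε (the empty string): either it has an ε-production, or it has a production whose right-hand side consists entirely of nullable non-terminals.

There are no ε-productions, so no non-terminal can derive ε.
No non-terminals are nullable.

Answer: None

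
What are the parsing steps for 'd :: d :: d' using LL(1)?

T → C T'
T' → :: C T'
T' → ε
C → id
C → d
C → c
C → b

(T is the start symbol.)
LL(1) parsing maintains a stack (initially the start symbol over $) and the input. At each step: if the stack top is a terminal, match it against the current input token; if it is a non-terminal N, replace it with the RHS of M[N, lookahead] (the unique production whose predict set contains the lookahead).

Stack is shown with the top on the left.

Stack      Input          Action
--------------------------------
T $        d :: d :: d $  output T → C T'
C T' $     d :: d :: d $  output C → d
d T' $     d :: d :: d $  match 'd'
T' $       :: d :: d $    output T' → :: C T'
:: C T' $  :: d :: d $    match '::'
C T' $     d :: d $       output C → d
d T' $     d :: d $       match 'd'
T' $       :: d $         output T' → :: C T'
:: C T' $  :: d $         match '::'
C T' $     d $            output C → d
d T' $     d $            match 'd'
T' $       $              output T' → ε
$          $              accept

The string is accepted.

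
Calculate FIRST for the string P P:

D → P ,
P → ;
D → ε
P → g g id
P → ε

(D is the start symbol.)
{ ';', 'g', ε }

FIRST sets of the non-terminals involved (from the grammar, by fixed-point iteration):
  FIRST(P) = { ';', 'g', ε }

To compute FIRST(P P), process the symbols left to right:
Symbol P is a non-terminal. Add FIRST(P) \ {ε} = { ';', 'g' }
P is nullable (ε ∈ FIRST(P)), continue to the next symbol.
Symbol P is a non-terminal. Add FIRST(P) \ {ε} = { ';', 'g' }
P is nullable (ε ∈ FIRST(P)), continue to the next symbol.
All symbols are nullable, so ε is in the result.
FIRST(P P) = { ';', 'g', ε }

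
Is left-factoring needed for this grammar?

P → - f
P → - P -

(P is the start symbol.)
Left-factoring is needed when two productions for the same non-terminal
share a common prefix on the right-hand side.

Productions for P:
  P → - f
  P → - P -

Found common prefix '-' in productions for P

Answer: Yes, P has productions with common prefix '-'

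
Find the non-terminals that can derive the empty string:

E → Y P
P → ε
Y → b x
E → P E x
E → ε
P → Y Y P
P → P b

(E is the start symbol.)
{ 'E', 'P' }

A non-terminal is nullable if it can derive ε (the empty string): either it has an ε-production, or it has a production whose right-hand side consists entirely of nullable non-terminals.

ε-productions: P → ε, E → ε
So P, E are immediately nullable.
No further non-terminal can be added: every production for the remaining non-terminals contains a terminal or a non-nullable non-terminal.
Nullable = { 'E', 'P' }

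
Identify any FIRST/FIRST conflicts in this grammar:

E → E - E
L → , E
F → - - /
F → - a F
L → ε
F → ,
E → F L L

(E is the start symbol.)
Yes. E → E '-' E / E → F L L on { ',', '-' }; F → '-' '-' '/' / F → '-' a F on { '-' }

FIRST sets of the non-terminals at (or reachable through a nullable prefix from) the front of some alternative:
  FIRST(E) = { ',', '-' }
  FIRST(F) = { ',', '-' }

Productions for E:
  E → E - E: FIRST = { ',', '-' }
  E → F L L: FIRST = { ',', '-' }
Productions for L:
  L → , E: FIRST = { ',' }
  L → ε: FIRST = { ε }
Productions for F:
  F → - - /: FIRST = { '-' }
  F → - a F: FIRST = { '-' }
  F → ,: FIRST = { ',' }

Conflict for E: E → E - E and E → F L L
  Overlap: { ',', '-' }
Conflict for F: F → - - / and F → - a F
  Overlap: { '-' }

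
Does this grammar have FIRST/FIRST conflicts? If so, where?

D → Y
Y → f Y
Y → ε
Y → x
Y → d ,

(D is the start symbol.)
Productions for Y:
  Y → f Y: FIRST = { 'f' }
  Y → ε: FIRST = { ε }
  Y → x: FIRST = { 'x' }
  Y → d ,: FIRST = { 'd' }
D has only one production, so no FIRST/FIRST conflict is possible there.

All alternatives of each non-terminal have pairwise disjoint FIRST sets.

Answer: No FIRST/FIRST conflicts.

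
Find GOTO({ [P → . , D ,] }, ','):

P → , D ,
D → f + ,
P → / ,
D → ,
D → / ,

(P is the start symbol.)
GOTO(I, ',') = CLOSURE({ [A → αX.β] : [A → α.Xβ] ∈ I, X = ',' })

Items with dot before ',', with the dot advanced:
  [P → . , D ,] → [P → , . D ,]
Closure of the advanced items:
  [P → , . D ,] has the dot before D: add [D → . f + ,], [D → . ,], [D → . / ,]

GOTO = { [D → . ,], [D → . / ,], [D → . f + ,], [P → , . D ,] }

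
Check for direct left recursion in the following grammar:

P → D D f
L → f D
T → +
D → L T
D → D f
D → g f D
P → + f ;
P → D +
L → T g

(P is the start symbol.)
Direct left recursion occurs when N → N α for some non-terminal N (the right-hand side begins with the left-hand side itself).

P → D D f: starts with D
L → f D: starts with f
T → +: starts with '+'
D → L T: starts with L
D → D f: LEFT RECURSIVE (starts with D)
D → g f D: starts with g
P → + f ;: starts with '+'
P → D +: starts with D
L → T g: starts with T

The grammar has direct left recursion on: D.

Answer: Yes, D is left-recursive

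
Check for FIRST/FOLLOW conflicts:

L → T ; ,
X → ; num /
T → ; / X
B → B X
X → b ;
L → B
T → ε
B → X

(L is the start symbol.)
Yes. T → ';' '/' X with FOLLOW(T) on { ';' }

Nullable non-terminals: T.

T: nullable alternative(s) T → ε; FOLLOW(T) = { ';' }
  T → ; / X: FIRST \ {ε} = { ';' } — overlaps FOLLOW(T) on { ';' }: CONFLICT
  T → ε: FIRST \ {ε} = { } — this is the only nullable alternative, skip

B, L, X have no nullable alternative, so no FIRST/FOLLOW check is needed there.

So the grammar has 1 FIRST/FOLLOW conflict (marked CONFLICT above).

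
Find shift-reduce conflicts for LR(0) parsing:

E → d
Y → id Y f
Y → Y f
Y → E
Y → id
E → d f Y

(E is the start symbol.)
Yes — I2: [E → d .] vs [E → d . f Y]; I5: [E → d f Y .] vs [Y → Y . f]; I6: [Y → id .] vs [E → . d]

Augment with E' → E and build the canonical LR(0) collection (I0 = CLOSURE({[E' → . E]}), then GOTO on every symbol after a dot until no new states appear). It has 10 states:
  I0: { [E → . d f Y], [E → . d], [E' → . E] }  — shift
  I1: { [E' → E .] }  — accept
  I2: { [E → d . f Y], [E → d .] }  — shift, reduce
  I3: { [E → . d f Y], [E → . d], [E → d f . Y], [Y → . E], [Y → . Y f], [Y → . id Y f], [Y → . id] }  — shift
  I4: { [Y → E .] }  — reduce
  I5: { [E → d f Y .], [Y → Y . f] }  — shift, reduce
  I6: { [E → . d f Y], [E → . d], [Y → . E], [Y → . Y f], [Y → . id Y f], [Y → . id], [Y → id . Y f], [Y → id .] }  — shift, reduce
  I7: { [Y → Y . f], [Y → id Y . f] }  — shift
  I8: { [Y → Y f .], [Y → id Y f .] }  — 2 reduces
  I9: { [Y → Y f .] }  — reduce

I2 contains reduce item [E → d .] and shift item [E → d . f Y] — shift-reduce conflict.
I5 contains reduce item [E → d f Y .] and shift item [Y → Y . f] — shift-reduce conflict.
I6 contains reduce item [Y → id .] and shift items [E → . d], [E → . d f Y], [Y → . id], [Y → . id Y f] — shift-reduce conflict.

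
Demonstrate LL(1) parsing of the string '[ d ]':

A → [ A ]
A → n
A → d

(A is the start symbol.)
LL(1) parsing maintains a stack (initially the start symbol over $) and the input. At each step: if the stack top is a terminal, match it against the current input token; if it is a non-terminal N, replace it with the RHS of M[N, lookahead] (the unique production whose predict set contains the lookahead).

Stack is shown with the top on the left.

Stack    Input    Action
------------------------
A $      [ d ] $  output A → [ A ]
[ A ] $  [ d ] $  match '['
A ] $    d ] $    output A → d
d ] $    d ] $    match 'd'
] $      ] $      match ']'
$        $        accept

The string is accepted.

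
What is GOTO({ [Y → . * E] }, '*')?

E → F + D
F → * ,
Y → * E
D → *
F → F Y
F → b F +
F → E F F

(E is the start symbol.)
GOTO(I, '*') = CLOSURE({ [A → αX.β] : [A → α.Xβ] ∈ I, X = '*' })

Items with dot before '*', with the dot advanced:
  [Y → . * E] → [Y → * . E]
Closure of the advanced items:
  [Y → * . E] has the dot before E: add [E → . F + D]
  [E → . F + D] has the dot before F: add [F → . * ,], [F → . F Y], [F → . b F +], [F → . E F F]

GOTO = { [E → . F + D], [F → . * ,], [F → . E F F], [F → . F Y], [F → . b F +], [Y → * . E] }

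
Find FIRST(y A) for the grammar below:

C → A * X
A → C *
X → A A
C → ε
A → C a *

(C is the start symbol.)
To compute FIRST(y A), process the symbols left to right:
Symbol y is a terminal. Add 'y' and stop.
FIRST(y A) = { 'y' }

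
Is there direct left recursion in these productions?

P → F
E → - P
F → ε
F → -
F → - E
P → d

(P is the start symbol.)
No direct left recursion

P → F: starts with F
E → - P: starts with '-'
F → ε: starts with ε
F → -: starts with '-'
F → - E: starts with '-'
P → d: starts with d

No direct left recursion found.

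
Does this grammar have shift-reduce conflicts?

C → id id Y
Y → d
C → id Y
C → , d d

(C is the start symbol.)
No shift-reduce conflicts

Augment with C' → C and build the canonical LR(0) collection (I0 = CLOSURE({[C' → . C]}), then GOTO on every symbol after a dot until no new states appear). It has 10 states:
  I0: { [C → . , d d], [C → . id Y], [C → . id id Y], [C' → . C] }  — shift
  I1: { [C → , . d d] }  — shift
  I2: { [C' → C .] }  — accept
  I3: { [C → id . Y], [C → id . id Y], [Y → . d] }  — shift
  I4: { [C → id Y .] }  — reduce
  I5: { [Y → d .] }  — reduce
  I6: { [C → id id . Y], [Y → . d] }  — shift
  I7: { [C → id id Y .] }  — reduce
  I8: { [C → , d . d] }  — shift
  I9: { [C → , d d .] }  — reduce

No state contains both a complete item and a shift item.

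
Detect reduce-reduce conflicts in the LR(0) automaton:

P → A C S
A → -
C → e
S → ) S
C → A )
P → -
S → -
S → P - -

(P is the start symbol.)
Yes — I1: [A → - .] vs [P → - .]; I9: [A → - .] vs [P → - .]

A reduce-reduce conflict occurs when an LR(0) state has two complete items [A → α .] and [B → β .] — both call for a reduction, and with no lookahead the parser cannot choose between them.

Augment with P' → P and build the canonical LR(0) collection (I0 = CLOSURE({[P' → . P]}), then GOTO on every symbol after a dot until no new states appear). It has 16 states:
  I0: { [A → . -], [P → . -], [P → . A C S], [P' → . P] }  — shift
  I1: { [A → - .], [P → - .] }  — 2 reduces
  I2: { [A → . -], [C → . A )], [C → . e], [P → A . C S] }  — shift
  I3: { [P' → P .] }  — accept
  I4: { [A → - .] }  — reduce
  I5: { [C → A . )] }  — shift
  I6: { [A → . -], [P → . -], [P → . A C S], [P → A C . S], [S → . ) S], [S → . -], [S → . P - -] }  — shift
  I7: { [C → e .] }  — reduce
  I8: { [A → . -], [P → . -], [P → . A C S], [S → ) . S], [S → . ) S], [S → . -], [S → . P - -] }  — shift
  I9: { [A → - .], [P → - .], [S → - .] }  — 3 reduces
  I10: { [S → P . - -] }  — shift
  I11: { [P → A C S .] }  — reduce
  I12: { [S → P - . -] }  — shift
  I13: { [S → P - - .] }  — reduce
  I14: { [S → ) S .] }  — reduce
  I15: { [C → A ) .] }  — reduce

I1 contains complete items [A → - .], [P → - .] — reduce-reduce conflict.
I9 contains complete items [A → - .], [P → - .], [S → - .] — reduce-reduce conflict.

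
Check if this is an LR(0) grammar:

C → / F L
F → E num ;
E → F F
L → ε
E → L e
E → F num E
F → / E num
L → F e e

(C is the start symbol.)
Augment with C' → C and build the canonical LR(0) collection (I0 = CLOSURE({[C' → . C]}), then GOTO on every symbol after a dot until no new states appear). It has 19 states:
  I0: { [C → . / F L], [C' → . C] }  — shift
  I1: { [C → / . F L], [E → . F F], [E → . F num E], [E → . L e], [F → . / E num], [F → . E num ;], [L → . F e e], [L → .] }  — shift, reduce
  I2: { [C' → C .] }  — accept
  I3: { [E → . F F], [E → . F num E], [E → . L e], [F → . / E num], [F → . E num ;], [F → / . E num], [L → . F e e], [L → .] }  — shift, reduce
  I4: { [F → E . num ;] }  — shift
  I5: { [C → / F . L], [E → . F F], [E → . F num E], [E → . L e], [E → F . F], [E → F . num E], [F → . / E num], [F → . E num ;], [L → . F e e], [L → .], [L → F . e e] }  — shift, reduce
  I6: { [E → L . e] }  — shift
  I7: { [E → L e .] }  — reduce
  I8: { [E → . F F], [E → . F num E], [E → . L e], [E → F . F], [E → F . num E], [E → F F .], [F → . / E num], [F → . E num ;], [L → . F e e], [L → .], [L → F . e e] }  — shift, 2 reduces
  I9: { [C → / F L .], [E → L . e] }  — shift, reduce
  I10: { [L → F e . e] }  — shift
  I11: { [E → . F F], [E → . F num E], [E → . L e], [E → F num . E], [F → . / E num], [F → . E num ;], [L → . F e e], [L → .] }  — shift, reduce
  I12: { [E → F num E .], [F → E . num ;] }  — shift, reduce
  I13: { [E → . F F], [E → . F num E], [E → . L e], [E → F . F], [E → F . num E], [F → . / E num], [F → . E num ;], [L → . F e e], [L → .], [L → F . e e] }  — shift, reduce
  I14: { [F → E num . ;] }  — shift
  I15: { [F → E num ; .] }  — reduce
  I16: { [L → F e e .] }  — reduce
  I17: { [F → / E . num], [F → E . num ;] }  — shift
  I18: { [F → / E num .], [F → E num . ;] }  — shift, reduce

Conflict in state I1:
  Shift-reduce conflict between [L → .] and [F → . / E num]
So the grammar is NOT LR(0).

Answer: No. Shift-reduce conflict between [L → .] and [F → . / E num]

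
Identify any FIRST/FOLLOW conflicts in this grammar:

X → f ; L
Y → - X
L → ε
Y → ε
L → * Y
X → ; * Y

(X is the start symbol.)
Nullable non-terminals: L, Y.

L: nullable alternative(s) L → ε; FOLLOW(L) = { $ }
  L → ε: FIRST \ {ε} = { } — this is the only nullable alternative, skip
  L → * Y: FIRST \ {ε} = { '*' } — disjoint from FOLLOW(L)

Y: nullable alternative(s) Y → ε; FOLLOW(Y) = { $ }
  Y → - X: FIRST \ {ε} = { '-' } — disjoint from FOLLOW(Y)
  Y → ε: FIRST \ {ε} = { } — this is the only nullable alternative, skip

X has no nullable alternative, so no FIRST/FOLLOW check is needed there.

No FIRST/FOLLOW conflicts found.

Answer: No FIRST/FOLLOW conflicts.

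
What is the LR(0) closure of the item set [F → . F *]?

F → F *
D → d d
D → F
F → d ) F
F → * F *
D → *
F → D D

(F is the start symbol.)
{ [D → . *], [D → . F], [D → . d d], [F → . * F *], [F → . D D], [F → . F *], [F → . d ) F] }

To compute CLOSURE, for each item [A → α.Bβ] where B is a non-terminal, add [B → .γ] for all productions B → γ; repeat for the newly added items until nothing changes.

Start with: [F → . F *]
  [F → . F *] has the dot before F: add [F → . d ) F], [F → . * F *], [F → . D D]
  [F → . D D] has the dot before D: add [D → . d d], [D → . F], [D → . *]
No further items can be added.

CLOSURE = { [D → . *], [D → . F], [D → . d d], [F → . * F *], [F → . D D], [F → . F *], [F → . d ) F] }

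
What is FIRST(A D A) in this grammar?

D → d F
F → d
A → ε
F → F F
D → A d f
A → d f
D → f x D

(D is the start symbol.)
FIRST sets of the non-terminals involved (from the grammar, by fixed-point iteration):
  FIRST(A) = { 'd', ε }
  FIRST(D) = { 'd', 'f' }

To compute FIRST(A D A), process the symbols left to right:
Symbol A is a non-terminal. Add FIRST(A) \ {ε} = { 'd' }
A is nullable (ε ∈ FIRST(A)), continue to the next symbol.
Symbol D is a non-terminal. Add FIRST(D) \ {ε} = { 'd', 'f' }
D is not nullable (ε ∉ FIRST(D)), so stop here.
FIRST(A D A) = { 'd', 'f' }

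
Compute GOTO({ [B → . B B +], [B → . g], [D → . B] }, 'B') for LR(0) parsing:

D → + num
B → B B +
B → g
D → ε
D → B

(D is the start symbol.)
GOTO(I, 'B') = CLOSURE({ [A → αX.β] : [A → α.Xβ] ∈ I, X = 'B' })

Items with dot before 'B', with the dot advanced:
  [B → . B B +] → [B → B . B +]
  [D → . B] → [D → B .]
Closure of the advanced items:
  [B → B . B +] has the dot before B: add [B → . B B +], [B → . g]

GOTO = { [B → . B B +], [B → . g], [B → B . B +], [D → B .] }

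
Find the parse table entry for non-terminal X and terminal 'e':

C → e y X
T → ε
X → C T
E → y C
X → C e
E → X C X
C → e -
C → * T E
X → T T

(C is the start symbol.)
X → C T, X → C e, X → T T

To find M[X, 'e'], we find productions for X where 'e' is in the predict set (PREDICT(N → α) = (FIRST(α) \ {ε}) ∪ (FOLLOW(N) if α ⇒* ε)).

Relevant sets:
  FIRST(C) = { '*', 'e' }
  FIRST(T) = { ε }
  FOLLOW(X) = { $, '*', 'e' }

X → C T: PREDICT = { '*', 'e' }
  'e' is in predict set, so this production goes in M[X, 'e']
X → C e: PREDICT = { '*', 'e' }
  'e' is in predict set, so this production goes in M[X, 'e']
X → T T: PREDICT = { $, '*', 'e' }
  'e' is in predict set, so this production goes in M[X, 'e']

M[X, 'e'] = X → C T, X → C e, X → T T  (a multiply-defined cell — the grammar is not LL(1))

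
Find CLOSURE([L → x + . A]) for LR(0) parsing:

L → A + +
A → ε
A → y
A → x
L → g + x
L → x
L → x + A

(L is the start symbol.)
Start with: [L → x + . A]
  [L → x + . A] has the dot before A: add [A → .], [A → . y], [A → . x]
No further items can be added.

CLOSURE = { [A → . x], [A → . y], [A → .], [L → x + . A] }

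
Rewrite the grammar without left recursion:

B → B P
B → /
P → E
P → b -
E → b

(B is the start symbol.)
B is directly left-recursive. The standard transformation for
  A → A α₁ | ... | A α_m | β₁ | ... | β_n
is
  A  → β₁ A' | ... | β_n A'
  A' → α₁ A' | ... | α_m A' | ε

B → / becomes B → / B'
B → B P becomes B' → P B'
Add B' → ε

Productions for other non-terminals are unchanged:
  P → E
  P → b -
  E → b

Resulting grammar:
B → / B'
B' → P B'
B' → ε
P → E
P → b -
E → b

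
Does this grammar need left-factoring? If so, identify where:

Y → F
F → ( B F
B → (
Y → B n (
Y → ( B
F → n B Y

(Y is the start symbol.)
No, left-factoring is not needed

Left-factoring is needed when two productions for the same non-terminal
share a common prefix on the right-hand side.

Productions for Y:
  Y → F
  Y → B n (
  Y → ( B
Productions for F:
  F → ( B F
  F → n B Y

No common prefixes found.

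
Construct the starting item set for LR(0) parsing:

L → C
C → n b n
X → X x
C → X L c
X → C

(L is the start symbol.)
{ [C → . X L c], [C → . n b n], [L → . C], [L' → . L], [X → . C], [X → . X x] }

First, augment the grammar with L' → L
I₀ = CLOSURE({ [L' → . L] }):
  [L' → . L] has the dot before L: add [L → . C]
  [L → . C] has the dot before C: add [C → . n b n], [C → . X L c]
  [C → . X L c] has the dot before X: add [X → . X x], [X → . C]
No further items can be added.

I₀ = { [C → . X L c], [C → . n b n], [L → . C], [L' → . L], [X → . C], [X → . X x] }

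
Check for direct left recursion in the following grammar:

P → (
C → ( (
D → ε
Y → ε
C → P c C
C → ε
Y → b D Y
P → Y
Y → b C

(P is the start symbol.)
Direct left recursion occurs when N → N α for some non-terminal N (the right-hand side begins with the left-hand side itself).

P → (: starts with '('
C → ( (: starts with '('
D → ε: starts with ε
Y → ε: starts with ε
C → P c C: starts with P
C → ε: starts with ε
Y → b D Y: starts with b
P → Y: starts with Y
Y → b C: starts with b

No direct left recursion found.

Answer: No direct left recursion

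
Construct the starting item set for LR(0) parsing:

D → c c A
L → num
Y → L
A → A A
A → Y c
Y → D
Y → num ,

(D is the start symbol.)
{ [D → . c c A], [D' → . D] }

First, augment the grammar with D' → D
I₀ = CLOSURE({ [D' → . D] }):
  [D' → . D] has the dot before D: add [D → . c c A]
No further items can be added.

I₀ = { [D → . c c A], [D' → . D] }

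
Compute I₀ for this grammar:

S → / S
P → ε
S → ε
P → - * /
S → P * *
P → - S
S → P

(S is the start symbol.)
{ [P → . - * /], [P → . - S], [P → .], [S → . / S], [S → . P * *], [S → . P], [S → .], [S' → . S] }

First, augment the grammar with S' → S
I₀ = CLOSURE({ [S' → . S] }):
  [S' → . S] has the dot before S: add [S → . / S], [S → .], [S → . P * *], [S → . P]
  [S → . P * *] has the dot before P: add [P → .], [P → . - * /], [P → . - S]
No further items can be added.

I₀ = { [P → . - * /], [P → . - S], [P → .], [S → . / S], [S → . P * *], [S → . P], [S → .], [S' → . S] }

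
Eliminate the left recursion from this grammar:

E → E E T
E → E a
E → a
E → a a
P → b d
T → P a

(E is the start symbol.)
E is directly left-recursive. The standard transformation for
  A → A α₁ | ... | A α_m | β₁ | ... | β_n
is
  A  → β₁ A' | ... | β_n A'
  A' → α₁ A' | ... | α_m A' | ε

E → a becomes E → a E'
E → a a becomes E → a a E'
E → E E T becomes E' → E T E'
E → E a becomes E' → a E'
Add E' → ε

Productions for other non-terminals are unchanged:
  P → b d
  T → P a

Resulting grammar:
E → a E'
E → a a E'
E' → E T E'
E' → a E'
E' → ε
P → b d
T → P a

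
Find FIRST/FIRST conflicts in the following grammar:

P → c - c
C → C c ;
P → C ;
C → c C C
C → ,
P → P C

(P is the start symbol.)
Yes. P → c '-' c / P → C ';' on { 'c' }; P → c '-' c / P → P C on { 'c' }; P → C ';' / P → P C on { ',', 'c' }; C → C c ';' / C → c C C on { 'c' }; C → C c ';' / C → ',' on { ',' }

A FIRST/FIRST conflict occurs when two productions N → α and N → β for the same non-terminal have FIRST(α) ∩ FIRST(β) ≠ ∅ (with ε ∈ FIRST of a nullable right-hand side, so two nullable alternatives also conflict).

FIRST sets of the non-terminals at (or reachable through a nullable prefix from) the front of some alternative:
  FIRST(C) = { ',', 'c' }
  FIRST(P) = { ',', 'c' }

Productions for P:
  P → c - c: FIRST = { 'c' }
  P → C ;: FIRST = { ',', 'c' }
  P → P C: FIRST = { ',', 'c' }
Productions for C:
  C → C c ;: FIRST = { ',', 'c' }
  C → c C C: FIRST = { 'c' }
  C → ,: FIRST = { ',' }

Conflict for P: P → c - c and P → C ;
  Overlap: { 'c' }
Conflict for P: P → c - c and P → P C
  Overlap: { 'c' }
Conflict for P: P → C ; and P → P C
  Overlap: { ',', 'c' }
Conflict for C: C → C c ; and C → c C C
  Overlap: { 'c' }
Conflict for C: C → C c ; and C → ,
  Overlap: { ',' }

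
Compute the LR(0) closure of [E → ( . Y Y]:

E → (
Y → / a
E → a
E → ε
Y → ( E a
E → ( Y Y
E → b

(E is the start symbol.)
To compute CLOSURE, for each item [A → α.Bβ] where B is a non-terminal, add [B → .γ] for all productions B → γ; repeat for the newly added items until nothing changes.

Start with: [E → ( . Y Y]
  [E → ( . Y Y] has the dot before Y: add [Y → . / a], [Y → . ( E a]
No further items can be added.

CLOSURE = { [E → ( . Y Y], [Y → . ( E a], [Y → . / a] }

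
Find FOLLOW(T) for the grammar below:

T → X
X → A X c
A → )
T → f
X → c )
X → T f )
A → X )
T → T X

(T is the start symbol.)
To compute FOLLOW(T), find every occurrence of T on a right-hand side N → α T β: add FIRST(β) \ {ε}, and if β is empty or nullable also add FOLLOW(N). Iterate to a fixed point.

T is the start symbol, so $ ∈ FOLLOW(T).
In X → T f ): T is followed by f ')', add FIRST(f ')') \ {ε} = { 'f' }
In T → T X: T is followed by X, add FIRST(X) \ {ε} = { ')', 'c', 'f' }

Taking the union: FOLLOW(T) = { $, ')', 'c', 'f' }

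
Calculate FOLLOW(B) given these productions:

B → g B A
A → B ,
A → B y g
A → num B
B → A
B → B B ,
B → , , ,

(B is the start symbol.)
B is the start symbol, so $ ∈ FOLLOW(B).
In B → g B A: B is followed by A, add FIRST(A) \ {ε} = { ',', 'g', 'num' }
In A → B ,: B is followed by ',', add FIRST(',') \ {ε} = { ',' }
In A → B y g: B is followed by y g, add FIRST(y g) \ {ε} = { 'y' }
In A → num B: B is at the end, add FOLLOW(A)
In B → B B ,: B is followed by B ',', add FIRST(B ',') \ {ε} = { ',', 'g', 'num' }
In B → B B ,: B is followed by ',', add FIRST(',') \ {ε} = { ',' }

The FOLLOW sets referred to above (computed the same way, to a fixed point):
  FOLLOW(A) = { $, ',', 'g', 'num', 'y' }

Taking the union: FOLLOW(B) = { $, ',', 'g', 'num', 'y' }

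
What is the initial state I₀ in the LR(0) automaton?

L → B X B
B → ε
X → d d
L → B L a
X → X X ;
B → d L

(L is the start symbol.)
First, augment the grammar with L' → L
I₀ = CLOSURE({ [L' → . L] }):
  [L' → . L] has the dot before L: add [L → . B X B], [L → . B L a]
  [L → . B X B] has the dot before B: add [B → .], [B → . d L]
No further items can be added.

I₀ = { [B → . d L], [B → .], [L → . B L a], [L → . B X B], [L' → . L] }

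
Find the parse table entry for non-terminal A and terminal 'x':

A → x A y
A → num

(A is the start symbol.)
A → x A y

To find M[A, 'x'], we find productions for A where 'x' is in the predict set (PREDICT(N → α) = (FIRST(α) \ {ε}) ∪ (FOLLOW(N) if α ⇒* ε)).

A → x A y: PREDICT = { 'x' }
  'x' is in predict set, so this production goes in M[A, 'x']
A → num: PREDICT = { 'num' }

M[A, 'x'] = A → x A y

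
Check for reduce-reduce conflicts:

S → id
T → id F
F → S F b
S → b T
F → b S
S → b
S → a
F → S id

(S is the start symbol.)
Yes — I13: [F → S id .] vs [S → id .]

A reduce-reduce conflict occurs when an LR(0) state has two complete items [A → α .] and [B → β .] — both call for a reduction, and with no lookahead the parser cannot choose between them.

Augment with S' → S and build the canonical LR(0) collection (I0 = CLOSURE({[S' → . S]}), then GOTO on every symbol after a dot until no new states appear). It has 15 states:
  I0: { [S → . a], [S → . b T], [S → . b], [S → . id], [S' → . S] }  — shift
  I1: { [S' → S .] }  — accept
  I2: { [S → a .] }  — reduce
  I3: { [S → b . T], [S → b .], [T → . id F] }  — shift, reduce
  I4: { [S → id .] }  — reduce
  I5: { [S → b T .] }  — reduce
  I6: { [F → . S F b], [F → . S id], [F → . b S], [S → . a], [S → . b T], [S → . b], [S → . id], [T → id . F] }  — shift
  I7: { [T → id F .] }  — reduce
  I8: { [F → . S F b], [F → . S id], [F → . b S], [F → S . F b], [F → S . id], [S → . a], [S → . b T], [S → . b], [S → . id] }  — shift
  I9: { [F → b . S], [S → . a], [S → . b T], [S → . b], [S → . id], [S → b . T], [S → b .], [T → . id F] }  — shift, reduce
  I10: { [F → b S .] }  — reduce
  I11: { [F → . S F b], [F → . S id], [F → . b S], [S → . a], [S → . b T], [S → . b], [S → . id], [S → id .], [T → id . F] }  — shift, reduce
  I12: { [F → S F . b] }  — shift
  I13: { [F → S id .], [S → id .] }  — 2 reduces
  I14: { [F → S F b .] }  — reduce

I13 contains complete items [F → S id .], [S → id .] — reduce-reduce conflict.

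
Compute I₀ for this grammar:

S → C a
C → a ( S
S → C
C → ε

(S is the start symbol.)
First, augment the grammar with S' → S
I₀ = CLOSURE({ [S' → . S] }):
  [S' → . S] has the dot before S: add [S → . C a], [S → . C]
  [S → . C a] has the dot before C: add [C → . a ( S], [C → .]
No further items can be added.

I₀ = { [C → . a ( S], [C → .], [S → . C a], [S → . C], [S' → . S] }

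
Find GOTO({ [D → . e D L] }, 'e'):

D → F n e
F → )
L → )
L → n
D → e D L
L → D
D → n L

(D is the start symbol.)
GOTO(I, 'e') = CLOSURE({ [A → αX.β] : [A → α.Xβ] ∈ I, X = 'e' })

Items with dot before 'e', with the dot advanced:
  [D → . e D L] → [D → e . D L]
Closure of the advanced items:
  [D → e . D L] has the dot before D: add [D → . F n e], [D → . e D L], [D → . n L]
  [D → . F n e] has the dot before F: add [F → . )]

GOTO = { [D → . F n e], [D → . e D L], [D → . n L], [D → e . D L], [F → . )] }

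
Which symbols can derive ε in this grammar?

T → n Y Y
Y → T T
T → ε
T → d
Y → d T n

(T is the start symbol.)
{ 'T', 'Y' }

A non-terminal is nullable if it can derive ε (the empty string): either it has an ε-production, or it has a production whose right-hand side consists entirely of nullable non-terminals.

ε-productions: T → ε
So T is immediately nullable.
Y → T T: every symbol on the right is nullable, so Y is nullable too.
Every non-terminal is now nullable.
Nullable = { 'T', 'Y' }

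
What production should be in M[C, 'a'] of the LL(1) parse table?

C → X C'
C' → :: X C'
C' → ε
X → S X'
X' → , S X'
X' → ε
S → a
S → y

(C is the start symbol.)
To find M[C, 'a'], we find productions for C where 'a' is in the predict set (PREDICT(N → α) = (FIRST(α) \ {ε}) ∪ (FOLLOW(N) if α ⇒* ε)).

Relevant sets:
  FIRST(X) = { 'a', 'y' }

C → X C': PREDICT = { 'a', 'y' }
  'a' is in predict set, so this production goes in M[C, 'a']

M[C, 'a'] = C → X C'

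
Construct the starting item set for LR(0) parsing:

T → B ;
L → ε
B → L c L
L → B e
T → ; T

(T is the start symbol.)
{ [B → . L c L], [L → . B e], [L → .], [T → . ; T], [T → . B ;], [T' → . T] }

First, augment the grammar with T' → T
I₀ = CLOSURE({ [T' → . T] }):
  [T' → . T] has the dot before T: add [T → . B ;], [T → . ; T]
  [T → . B ;] has the dot before B: add [B → . L c L]
  [B → . L c L] has the dot before L: add [L → .], [L → . B e]
No further items can be added.

I₀ = { [B → . L c L], [L → . B e], [L → .], [T → . ; T], [T → . B ;], [T' → . T] }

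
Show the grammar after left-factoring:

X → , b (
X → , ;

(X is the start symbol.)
Left-factoring transforms A → αβ₁ | αβ₂ into A → αA' and A' → β₁ | β₂
(α is the longest common prefix among the alternatives). Repeat until
no nonterminal has two alternatives with a common prefix.

Round 1: X has alternatives sharing prefix ','. Introduce X': X → , X'
  Add: X' → b (
  Add: X' → ;

No remaining common prefixes — done.

Resulting grammar:
X → , X'
X' → b (
X' → ;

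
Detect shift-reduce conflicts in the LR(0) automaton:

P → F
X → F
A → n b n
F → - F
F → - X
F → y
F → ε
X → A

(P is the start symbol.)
Yes — I0: [F → .] vs [F → . - F]; I1: [F → .] vs [A → . n b n]

A shift-reduce conflict occurs when an LR(0) state has both:
  - a complete (reduce) item [A → α .] (dot at the end), and
  - a shift item [B → β . c γ] (dot before a terminal).

Augment with P' → P and build the canonical LR(0) collection (I0 = CLOSURE({[P' → . P]}), then GOTO on every symbol after a dot until no new states appear). It has 11 states:
  I0: { [F → . - F], [F → . - X], [F → . y], [F → .], [P → . F], [P' → . P] }  — shift, reduce
  I1: { [A → . n b n], [F → - . F], [F → - . X], [F → . - F], [F → . - X], [F → . y], [F → .], [X → . A], [X → . F] }  — shift, reduce
  I2: { [P → F .] }  — reduce
  I3: { [P' → P .] }  — accept
  I4: { [F → y .] }  — reduce
  I5: { [X → A .] }  — reduce
  I6: { [F → - F .], [X → F .] }  — 2 reduces
  I7: { [F → - X .] }  — reduce
  I8: { [A → n . b n] }  — shift
  I9: { [A → n b . n] }  — shift
  I10: { [A → n b n .] }  — reduce

I0 contains reduce item [F → .] and shift items [F → . - F], [F → . - X], [F → . y] — shift-reduce conflict.
I1 contains reduce item [F → .] and shift items [A → . n b n], [F → . - F], [F → . - X], [F → . y] — shift-reduce conflict.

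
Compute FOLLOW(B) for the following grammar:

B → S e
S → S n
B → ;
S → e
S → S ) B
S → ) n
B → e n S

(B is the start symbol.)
B is the start symbol, so $ ∈ FOLLOW(B).
In S → S ) B: B is at the end, add FOLLOW(S)

The FOLLOW sets referred to above (computed the same way, to a fixed point):
  FOLLOW(S) = { $, ')', 'e', 'n' }

Taking the union: FOLLOW(B) = { $, ')', 'e', 'n' }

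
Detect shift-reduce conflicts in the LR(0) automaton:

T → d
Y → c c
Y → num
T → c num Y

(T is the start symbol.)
No shift-reduce conflicts

A shift-reduce conflict occurs when an LR(0) state has both:
  - a complete (reduce) item [A → α .] (dot at the end), and
  - a shift item [B → β . c γ] (dot before a terminal).

Augment with T' → T and build the canonical LR(0) collection (I0 = CLOSURE({[T' → . T]}), then GOTO on every symbol after a dot until no new states appear). It has 9 states:
  I0: { [T → . c num Y], [T → . d], [T' → . T] }  — shift
  I1: { [T' → T .] }  — accept
  I2: { [T → c . num Y] }  — shift
  I3: { [T → d .] }  — reduce
  I4: { [T → c num . Y], [Y → . c c], [Y → . num] }  — shift
  I5: { [T → c num Y .] }  — reduce
  I6: { [Y → c . c] }  — shift
  I7: { [Y → num .] }  — reduce
  I8: { [Y → c c .] }  — reduce

No state contains both a complete item and a shift item.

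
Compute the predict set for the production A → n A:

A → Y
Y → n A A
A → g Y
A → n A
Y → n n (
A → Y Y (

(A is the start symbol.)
{ 'n' }

PREDICT(A → n A) = (FIRST(RHS) \ {ε}) ∪ (FOLLOW(A) if ε ∈ FIRST(RHS), i.e. RHS ⇒* ε)
FIRST(n A) = { 'n' }
ε ∉ FIRST(n A), so FOLLOW(A) is not added.
PREDICT(A → n A) = { 'n' }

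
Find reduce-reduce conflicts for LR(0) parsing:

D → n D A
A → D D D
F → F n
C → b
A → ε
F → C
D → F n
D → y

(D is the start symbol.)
Yes — I12: [D → F n .] vs [F → F n .]

Augment with D' → D and build the canonical LR(0) collection (I0 = CLOSURE({[D' → . D]}), then GOTO on every symbol after a dot until no new states appear). It has 13 states:
  I0: { [C → . b], [D → . F n], [D → . n D A], [D → . y], [D' → . D], [F → . C], [F → . F n] }  — shift
  I1: { [F → C .] }  — reduce
  I2: { [D' → D .] }  — accept
  I3: { [D → F . n], [F → F . n] }  — shift
  I4: { [C → b .] }  — reduce
  I5: { [C → . b], [D → . F n], [D → . n D A], [D → . y], [D → n . D A], [F → . C], [F → . F n] }  — shift
  I6: { [D → y .] }  — reduce
  I7: { [A → . D D D], [A → .], [C → . b], [D → . F n], [D → . n D A], [D → . y], [D → n D . A], [F → . C], [F → . F n] }  — shift, reduce
  I8: { [D → n D A .] }  — reduce
  I9: { [A → D . D D], [C → . b], [D → . F n], [D → . n D A], [D → . y], [F → . C], [F → . F n] }  — shift
  I10: { [A → D D . D], [C → . b], [D → . F n], [D → . n D A], [D → . y], [F → . C], [F → . F n] }  — shift
  I11: { [A → D D D .] }  — reduce
  I12: { [D → F n .], [F → F n .] }  — 2 reduces

I12 contains complete items [D → F n .], [F → F n .] — reduce-reduce conflict.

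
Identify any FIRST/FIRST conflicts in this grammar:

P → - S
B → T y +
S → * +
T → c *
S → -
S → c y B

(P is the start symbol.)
No FIRST/FIRST conflicts.

Productions for S:
  S → * +: FIRST = { '*' }
  S → -: FIRST = { '-' }
  S → c y B: FIRST = { 'c' }
P, B, T have only one production, so no FIRST/FIRST conflict is possible there.

All alternatives of each non-terminal have pairwise disjoint FIRST sets.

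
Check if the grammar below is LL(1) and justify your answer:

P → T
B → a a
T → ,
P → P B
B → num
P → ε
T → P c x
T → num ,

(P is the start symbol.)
Relevant sets:
  FIRST(T) = { ',', 'a', 'c', 'num' }
  FIRST(P) = { ',', 'a', 'c', 'num', ε }
  FIRST(B) = { 'a', 'num' }
  FOLLOW(P) = { $, 'a', 'c', 'num' }

For P:
  PREDICT(P → T) = { ',', 'a', 'c', 'num' }
  PREDICT(P → P B) = { ',', 'a', 'c', 'num' }
  PREDICT(P → ε) = { $, 'a', 'c', 'num' }
For B:
  PREDICT(B → a a) = { 'a' }
  PREDICT(B → num) = { 'num' }
For T:
  PREDICT(T → ',') = { ',' }
  PREDICT(T → P c x) = { ',', 'a', 'c', 'num' }
  PREDICT(T → num ',') = { 'num' }

Conflict found: Predict set conflict for P: { ',', 'a', 'c', 'num' }
The grammar is NOT LL(1).

Answer: No. Predict set conflict for P: { ',', 'a', 'c', 'num' }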